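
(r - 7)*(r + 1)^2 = r^3 - 5*r^2 - 13*r - 7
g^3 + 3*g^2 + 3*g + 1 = (g + 1)^3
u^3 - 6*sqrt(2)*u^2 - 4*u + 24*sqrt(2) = (u - 2)*(u + 2)*(u - 6*sqrt(2))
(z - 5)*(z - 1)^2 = z^3 - 7*z^2 + 11*z - 5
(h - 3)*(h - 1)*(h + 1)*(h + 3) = h^4 - 10*h^2 + 9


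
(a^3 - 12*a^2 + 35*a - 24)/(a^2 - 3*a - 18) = (-a^3 + 12*a^2 - 35*a + 24)/(-a^2 + 3*a + 18)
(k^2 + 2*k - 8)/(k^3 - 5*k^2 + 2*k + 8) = (k + 4)/(k^2 - 3*k - 4)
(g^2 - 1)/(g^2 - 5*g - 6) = (g - 1)/(g - 6)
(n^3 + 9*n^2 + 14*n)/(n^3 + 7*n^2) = (n + 2)/n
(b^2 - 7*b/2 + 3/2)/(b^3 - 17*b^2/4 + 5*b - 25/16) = 8*(b - 3)/(8*b^2 - 30*b + 25)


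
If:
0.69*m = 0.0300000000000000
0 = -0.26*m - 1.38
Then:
No Solution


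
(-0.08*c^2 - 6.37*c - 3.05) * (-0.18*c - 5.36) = 0.0144*c^3 + 1.5754*c^2 + 34.6922*c + 16.348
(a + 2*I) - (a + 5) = -5 + 2*I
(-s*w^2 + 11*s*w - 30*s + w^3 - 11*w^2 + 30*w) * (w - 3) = -s*w^3 + 14*s*w^2 - 63*s*w + 90*s + w^4 - 14*w^3 + 63*w^2 - 90*w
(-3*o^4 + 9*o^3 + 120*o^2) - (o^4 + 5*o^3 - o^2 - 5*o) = -4*o^4 + 4*o^3 + 121*o^2 + 5*o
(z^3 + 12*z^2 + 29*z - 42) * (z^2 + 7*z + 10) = z^5 + 19*z^4 + 123*z^3 + 281*z^2 - 4*z - 420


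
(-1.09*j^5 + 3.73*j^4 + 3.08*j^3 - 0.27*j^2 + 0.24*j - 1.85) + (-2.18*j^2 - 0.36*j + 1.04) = -1.09*j^5 + 3.73*j^4 + 3.08*j^3 - 2.45*j^2 - 0.12*j - 0.81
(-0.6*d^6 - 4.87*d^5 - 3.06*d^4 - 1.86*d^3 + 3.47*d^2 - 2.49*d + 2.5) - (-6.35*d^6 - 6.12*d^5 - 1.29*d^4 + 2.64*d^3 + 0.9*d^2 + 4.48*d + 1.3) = 5.75*d^6 + 1.25*d^5 - 1.77*d^4 - 4.5*d^3 + 2.57*d^2 - 6.97*d + 1.2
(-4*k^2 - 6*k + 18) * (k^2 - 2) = -4*k^4 - 6*k^3 + 26*k^2 + 12*k - 36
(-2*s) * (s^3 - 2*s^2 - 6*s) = -2*s^4 + 4*s^3 + 12*s^2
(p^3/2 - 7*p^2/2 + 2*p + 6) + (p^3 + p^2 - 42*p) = 3*p^3/2 - 5*p^2/2 - 40*p + 6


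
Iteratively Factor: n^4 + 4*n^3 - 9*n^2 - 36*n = (n + 3)*(n^3 + n^2 - 12*n) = (n + 3)*(n + 4)*(n^2 - 3*n) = n*(n + 3)*(n + 4)*(n - 3)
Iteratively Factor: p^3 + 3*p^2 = (p)*(p^2 + 3*p) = p*(p + 3)*(p)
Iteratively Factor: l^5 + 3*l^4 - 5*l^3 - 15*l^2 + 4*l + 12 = (l - 1)*(l^4 + 4*l^3 - l^2 - 16*l - 12) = (l - 1)*(l + 2)*(l^3 + 2*l^2 - 5*l - 6) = (l - 1)*(l + 2)*(l + 3)*(l^2 - l - 2) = (l - 1)*(l + 1)*(l + 2)*(l + 3)*(l - 2)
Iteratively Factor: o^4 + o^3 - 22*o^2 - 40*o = (o)*(o^3 + o^2 - 22*o - 40) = o*(o + 2)*(o^2 - o - 20) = o*(o + 2)*(o + 4)*(o - 5)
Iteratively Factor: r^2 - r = (r)*(r - 1)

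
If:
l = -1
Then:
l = -1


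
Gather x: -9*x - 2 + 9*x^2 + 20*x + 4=9*x^2 + 11*x + 2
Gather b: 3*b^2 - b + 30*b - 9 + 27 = 3*b^2 + 29*b + 18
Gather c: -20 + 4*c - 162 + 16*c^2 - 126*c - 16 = 16*c^2 - 122*c - 198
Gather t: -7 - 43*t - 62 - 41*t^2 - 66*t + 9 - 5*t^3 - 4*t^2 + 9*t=-5*t^3 - 45*t^2 - 100*t - 60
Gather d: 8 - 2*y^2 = 8 - 2*y^2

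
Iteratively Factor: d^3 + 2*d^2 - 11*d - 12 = (d + 1)*(d^2 + d - 12) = (d + 1)*(d + 4)*(d - 3)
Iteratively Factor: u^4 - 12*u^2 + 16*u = (u - 2)*(u^3 + 2*u^2 - 8*u) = (u - 2)^2*(u^2 + 4*u) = (u - 2)^2*(u + 4)*(u)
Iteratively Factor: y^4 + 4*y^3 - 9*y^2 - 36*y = (y)*(y^3 + 4*y^2 - 9*y - 36) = y*(y - 3)*(y^2 + 7*y + 12) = y*(y - 3)*(y + 3)*(y + 4)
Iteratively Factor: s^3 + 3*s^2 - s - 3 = (s - 1)*(s^2 + 4*s + 3) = (s - 1)*(s + 1)*(s + 3)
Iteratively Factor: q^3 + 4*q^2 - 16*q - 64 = (q + 4)*(q^2 - 16) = (q - 4)*(q + 4)*(q + 4)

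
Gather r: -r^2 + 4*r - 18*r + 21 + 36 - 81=-r^2 - 14*r - 24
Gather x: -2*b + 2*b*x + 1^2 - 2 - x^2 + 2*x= -2*b - x^2 + x*(2*b + 2) - 1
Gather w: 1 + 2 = 3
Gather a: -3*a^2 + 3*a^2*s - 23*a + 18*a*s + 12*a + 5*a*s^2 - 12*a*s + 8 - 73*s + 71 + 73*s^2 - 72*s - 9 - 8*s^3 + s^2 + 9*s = a^2*(3*s - 3) + a*(5*s^2 + 6*s - 11) - 8*s^3 + 74*s^2 - 136*s + 70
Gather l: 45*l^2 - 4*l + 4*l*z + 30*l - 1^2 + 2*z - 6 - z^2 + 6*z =45*l^2 + l*(4*z + 26) - z^2 + 8*z - 7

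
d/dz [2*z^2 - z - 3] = 4*z - 1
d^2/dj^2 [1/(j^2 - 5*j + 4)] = 2*(-j^2 + 5*j + (2*j - 5)^2 - 4)/(j^2 - 5*j + 4)^3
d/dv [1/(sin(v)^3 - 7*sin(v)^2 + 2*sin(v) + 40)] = (-3*sin(v)^2 + 14*sin(v) - 2)*cos(v)/(sin(v)^3 - 7*sin(v)^2 + 2*sin(v) + 40)^2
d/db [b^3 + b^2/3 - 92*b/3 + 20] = 3*b^2 + 2*b/3 - 92/3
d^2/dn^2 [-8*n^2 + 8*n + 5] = -16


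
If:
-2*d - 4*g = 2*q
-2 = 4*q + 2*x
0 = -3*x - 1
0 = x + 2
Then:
No Solution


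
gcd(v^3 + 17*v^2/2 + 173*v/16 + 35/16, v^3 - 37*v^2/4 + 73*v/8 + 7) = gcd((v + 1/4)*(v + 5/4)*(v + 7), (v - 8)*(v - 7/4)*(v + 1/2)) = 1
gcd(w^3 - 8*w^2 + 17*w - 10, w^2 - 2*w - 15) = w - 5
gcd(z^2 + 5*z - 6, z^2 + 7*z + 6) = z + 6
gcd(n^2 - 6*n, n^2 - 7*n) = n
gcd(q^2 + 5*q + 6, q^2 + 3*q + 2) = q + 2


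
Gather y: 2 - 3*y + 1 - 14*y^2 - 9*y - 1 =-14*y^2 - 12*y + 2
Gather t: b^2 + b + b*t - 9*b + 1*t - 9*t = b^2 - 8*b + t*(b - 8)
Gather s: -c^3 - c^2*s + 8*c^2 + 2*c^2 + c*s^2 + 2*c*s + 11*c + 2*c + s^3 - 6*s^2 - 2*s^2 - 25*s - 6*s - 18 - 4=-c^3 + 10*c^2 + 13*c + s^3 + s^2*(c - 8) + s*(-c^2 + 2*c - 31) - 22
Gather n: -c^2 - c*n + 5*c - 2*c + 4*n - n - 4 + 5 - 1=-c^2 + 3*c + n*(3 - c)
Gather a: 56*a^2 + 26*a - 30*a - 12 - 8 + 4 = 56*a^2 - 4*a - 16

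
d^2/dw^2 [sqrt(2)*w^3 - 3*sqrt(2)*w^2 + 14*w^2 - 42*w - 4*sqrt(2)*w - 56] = 6*sqrt(2)*w - 6*sqrt(2) + 28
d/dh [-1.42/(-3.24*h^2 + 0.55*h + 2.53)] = (0.781 - 9.2016*h)/(-3.24*h^2 + 0.55*h + 2.53)^2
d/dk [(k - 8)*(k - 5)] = 2*k - 13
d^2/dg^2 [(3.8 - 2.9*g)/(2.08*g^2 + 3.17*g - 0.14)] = (-(2.9*g - 3.8)*(4.16*g + 3.17)*(8.32*g + 6.34) + (36.192*g + 2.578)*(2.08*g^2 + 3.17*g - 0.14))/(2.08*g^2 + 3.17*g - 0.14)^3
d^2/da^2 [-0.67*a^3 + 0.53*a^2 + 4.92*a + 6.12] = 1.06 - 4.02*a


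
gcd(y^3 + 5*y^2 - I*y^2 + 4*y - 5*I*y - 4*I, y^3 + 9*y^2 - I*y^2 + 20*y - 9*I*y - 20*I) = y^2 + y*(4 - I) - 4*I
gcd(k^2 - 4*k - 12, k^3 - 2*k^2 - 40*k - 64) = k + 2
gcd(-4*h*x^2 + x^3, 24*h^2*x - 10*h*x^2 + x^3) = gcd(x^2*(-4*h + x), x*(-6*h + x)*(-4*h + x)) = -4*h*x + x^2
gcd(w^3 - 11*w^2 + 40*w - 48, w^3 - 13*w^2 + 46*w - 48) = w - 3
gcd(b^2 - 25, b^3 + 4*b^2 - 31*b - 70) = b - 5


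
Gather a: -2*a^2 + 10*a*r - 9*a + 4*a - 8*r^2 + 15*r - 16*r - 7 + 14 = -2*a^2 + a*(10*r - 5) - 8*r^2 - r + 7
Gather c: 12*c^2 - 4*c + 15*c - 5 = 12*c^2 + 11*c - 5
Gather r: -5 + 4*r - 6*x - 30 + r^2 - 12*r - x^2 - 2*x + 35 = r^2 - 8*r - x^2 - 8*x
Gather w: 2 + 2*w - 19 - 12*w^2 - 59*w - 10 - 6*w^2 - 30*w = -18*w^2 - 87*w - 27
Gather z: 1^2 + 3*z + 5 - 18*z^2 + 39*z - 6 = -18*z^2 + 42*z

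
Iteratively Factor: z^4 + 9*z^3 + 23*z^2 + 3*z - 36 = (z - 1)*(z^3 + 10*z^2 + 33*z + 36) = (z - 1)*(z + 3)*(z^2 + 7*z + 12) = (z - 1)*(z + 3)*(z + 4)*(z + 3)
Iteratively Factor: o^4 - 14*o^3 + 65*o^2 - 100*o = (o - 4)*(o^3 - 10*o^2 + 25*o) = (o - 5)*(o - 4)*(o^2 - 5*o) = o*(o - 5)*(o - 4)*(o - 5)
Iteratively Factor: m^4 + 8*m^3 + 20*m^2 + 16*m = (m)*(m^3 + 8*m^2 + 20*m + 16) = m*(m + 4)*(m^2 + 4*m + 4) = m*(m + 2)*(m + 4)*(m + 2)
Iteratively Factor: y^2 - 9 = (y + 3)*(y - 3)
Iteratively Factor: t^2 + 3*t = (t + 3)*(t)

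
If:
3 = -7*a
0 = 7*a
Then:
No Solution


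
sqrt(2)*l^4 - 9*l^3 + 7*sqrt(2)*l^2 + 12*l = l*(l - 3*sqrt(2))*(l - 2*sqrt(2))*(sqrt(2)*l + 1)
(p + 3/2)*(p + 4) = p^2 + 11*p/2 + 6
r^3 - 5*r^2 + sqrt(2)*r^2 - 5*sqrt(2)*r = r*(r - 5)*(r + sqrt(2))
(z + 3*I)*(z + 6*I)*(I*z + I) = I*z^3 - 9*z^2 + I*z^2 - 9*z - 18*I*z - 18*I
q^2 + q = q*(q + 1)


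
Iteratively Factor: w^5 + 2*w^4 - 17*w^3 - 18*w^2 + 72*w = (w + 4)*(w^4 - 2*w^3 - 9*w^2 + 18*w) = (w - 3)*(w + 4)*(w^3 + w^2 - 6*w) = (w - 3)*(w + 3)*(w + 4)*(w^2 - 2*w) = (w - 3)*(w - 2)*(w + 3)*(w + 4)*(w)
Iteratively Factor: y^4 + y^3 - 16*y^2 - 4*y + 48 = (y + 2)*(y^3 - y^2 - 14*y + 24) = (y - 3)*(y + 2)*(y^2 + 2*y - 8) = (y - 3)*(y - 2)*(y + 2)*(y + 4)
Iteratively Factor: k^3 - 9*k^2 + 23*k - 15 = (k - 5)*(k^2 - 4*k + 3) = (k - 5)*(k - 1)*(k - 3)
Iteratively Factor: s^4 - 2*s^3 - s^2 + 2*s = (s + 1)*(s^3 - 3*s^2 + 2*s) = s*(s + 1)*(s^2 - 3*s + 2) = s*(s - 2)*(s + 1)*(s - 1)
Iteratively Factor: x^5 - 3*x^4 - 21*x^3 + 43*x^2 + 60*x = (x - 5)*(x^4 + 2*x^3 - 11*x^2 - 12*x) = (x - 5)*(x + 1)*(x^3 + x^2 - 12*x) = (x - 5)*(x + 1)*(x + 4)*(x^2 - 3*x) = x*(x - 5)*(x + 1)*(x + 4)*(x - 3)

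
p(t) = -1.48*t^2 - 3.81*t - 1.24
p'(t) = -2.96*t - 3.81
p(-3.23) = -4.37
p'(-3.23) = 5.75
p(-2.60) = -1.34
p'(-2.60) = 3.89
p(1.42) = -9.63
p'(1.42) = -8.01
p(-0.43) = 0.12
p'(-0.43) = -2.54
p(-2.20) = -0.02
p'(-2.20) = 2.70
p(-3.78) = -7.99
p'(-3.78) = 7.38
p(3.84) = -37.69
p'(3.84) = -15.18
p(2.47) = -19.68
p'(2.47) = -11.12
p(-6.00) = -31.66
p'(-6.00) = 13.95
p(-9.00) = -86.83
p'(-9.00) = 22.83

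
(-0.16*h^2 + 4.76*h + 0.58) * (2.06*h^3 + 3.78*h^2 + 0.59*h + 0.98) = -0.3296*h^5 + 9.2008*h^4 + 19.0932*h^3 + 4.844*h^2 + 5.007*h + 0.5684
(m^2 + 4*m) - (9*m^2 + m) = -8*m^2 + 3*m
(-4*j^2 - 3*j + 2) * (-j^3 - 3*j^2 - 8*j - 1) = 4*j^5 + 15*j^4 + 39*j^3 + 22*j^2 - 13*j - 2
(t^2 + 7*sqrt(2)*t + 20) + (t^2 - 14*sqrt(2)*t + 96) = 2*t^2 - 7*sqrt(2)*t + 116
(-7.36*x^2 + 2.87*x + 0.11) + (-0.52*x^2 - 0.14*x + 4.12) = -7.88*x^2 + 2.73*x + 4.23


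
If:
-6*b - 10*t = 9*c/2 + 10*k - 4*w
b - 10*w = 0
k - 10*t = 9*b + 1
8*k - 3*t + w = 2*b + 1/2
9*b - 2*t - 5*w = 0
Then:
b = -50/2649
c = 370/2649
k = 74/2649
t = -425/5298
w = -5/2649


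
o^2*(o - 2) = o^3 - 2*o^2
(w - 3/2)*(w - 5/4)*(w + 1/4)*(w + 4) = w^4 + 3*w^3/2 - 141*w^2/16 + 167*w/32 + 15/8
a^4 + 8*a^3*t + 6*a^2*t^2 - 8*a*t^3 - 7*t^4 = (a - t)*(a + t)^2*(a + 7*t)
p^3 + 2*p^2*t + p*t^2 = p*(p + t)^2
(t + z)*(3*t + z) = 3*t^2 + 4*t*z + z^2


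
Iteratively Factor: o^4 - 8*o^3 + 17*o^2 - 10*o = (o - 2)*(o^3 - 6*o^2 + 5*o) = (o - 2)*(o - 1)*(o^2 - 5*o) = (o - 5)*(o - 2)*(o - 1)*(o)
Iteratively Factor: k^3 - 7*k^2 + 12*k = (k - 3)*(k^2 - 4*k) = (k - 4)*(k - 3)*(k)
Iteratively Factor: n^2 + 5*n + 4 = (n + 4)*(n + 1)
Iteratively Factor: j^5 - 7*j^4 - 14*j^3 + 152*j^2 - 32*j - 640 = (j + 2)*(j^4 - 9*j^3 + 4*j^2 + 144*j - 320) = (j - 4)*(j + 2)*(j^3 - 5*j^2 - 16*j + 80) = (j - 4)*(j + 2)*(j + 4)*(j^2 - 9*j + 20) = (j - 5)*(j - 4)*(j + 2)*(j + 4)*(j - 4)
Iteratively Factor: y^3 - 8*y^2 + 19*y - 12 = (y - 4)*(y^2 - 4*y + 3) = (y - 4)*(y - 1)*(y - 3)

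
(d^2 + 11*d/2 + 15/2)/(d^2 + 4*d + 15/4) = 2*(d + 3)/(2*d + 3)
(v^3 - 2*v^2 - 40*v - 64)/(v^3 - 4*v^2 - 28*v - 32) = (v + 4)/(v + 2)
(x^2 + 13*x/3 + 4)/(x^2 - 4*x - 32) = (x^2 + 13*x/3 + 4)/(x^2 - 4*x - 32)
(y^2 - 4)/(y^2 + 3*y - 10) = (y + 2)/(y + 5)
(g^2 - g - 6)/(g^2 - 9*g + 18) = (g + 2)/(g - 6)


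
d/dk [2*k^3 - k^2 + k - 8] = 6*k^2 - 2*k + 1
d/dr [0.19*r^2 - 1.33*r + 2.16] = 0.38*r - 1.33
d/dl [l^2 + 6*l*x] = 2*l + 6*x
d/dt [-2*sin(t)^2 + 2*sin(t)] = -2*sin(2*t) + 2*cos(t)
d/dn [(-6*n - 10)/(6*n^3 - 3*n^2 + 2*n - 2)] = 2*(36*n^3 + 81*n^2 - 30*n + 16)/(36*n^6 - 36*n^5 + 33*n^4 - 36*n^3 + 16*n^2 - 8*n + 4)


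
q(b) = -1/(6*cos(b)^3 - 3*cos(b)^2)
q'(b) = -(18*sin(b)*cos(b)^2 - 6*sin(b)*cos(b))/(6*cos(b)^3 - 3*cos(b)^2)^2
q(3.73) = 0.18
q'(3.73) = 0.32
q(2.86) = 0.12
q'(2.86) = -0.10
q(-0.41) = -0.48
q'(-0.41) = 0.87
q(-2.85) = 0.12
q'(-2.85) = 0.10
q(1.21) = 9.10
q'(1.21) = -9.69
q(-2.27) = 0.35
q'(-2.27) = 1.07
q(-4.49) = 4.75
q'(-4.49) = -48.49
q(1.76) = 6.85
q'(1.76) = -81.29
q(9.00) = 0.14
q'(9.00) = -0.17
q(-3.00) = 0.11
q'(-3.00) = 0.04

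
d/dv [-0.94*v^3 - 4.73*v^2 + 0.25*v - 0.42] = -2.82*v^2 - 9.46*v + 0.25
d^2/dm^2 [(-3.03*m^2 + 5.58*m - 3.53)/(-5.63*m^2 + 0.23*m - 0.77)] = (1.13686837721616e-13*m^4 - 345.89031*m^3 + 592.528224*m^2 + 117.713166*m - 28.615794)/(178.453547*m^6 - 21.870861*m^5 + 74.11332*m^4 - 5.994605*m^3 + 10.13628*m^2 - 0.409101*m + 0.456533)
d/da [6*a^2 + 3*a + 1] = 12*a + 3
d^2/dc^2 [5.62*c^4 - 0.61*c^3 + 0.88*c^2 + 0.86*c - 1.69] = 67.44*c^2 - 3.66*c + 1.76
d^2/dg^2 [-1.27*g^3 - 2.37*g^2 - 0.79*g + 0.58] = -7.62*g - 4.74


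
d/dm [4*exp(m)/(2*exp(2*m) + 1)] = (4 - 8*exp(2*m))*exp(m)/(4*exp(4*m) + 4*exp(2*m) + 1)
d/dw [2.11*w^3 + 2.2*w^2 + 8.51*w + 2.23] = 6.33*w^2 + 4.4*w + 8.51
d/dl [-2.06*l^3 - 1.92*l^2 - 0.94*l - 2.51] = -6.18*l^2 - 3.84*l - 0.94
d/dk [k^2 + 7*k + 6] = 2*k + 7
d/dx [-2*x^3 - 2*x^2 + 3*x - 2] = -6*x^2 - 4*x + 3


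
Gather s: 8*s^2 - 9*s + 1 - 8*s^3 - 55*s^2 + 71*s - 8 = -8*s^3 - 47*s^2 + 62*s - 7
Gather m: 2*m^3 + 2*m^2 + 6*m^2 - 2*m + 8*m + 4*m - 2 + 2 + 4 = 2*m^3 + 8*m^2 + 10*m + 4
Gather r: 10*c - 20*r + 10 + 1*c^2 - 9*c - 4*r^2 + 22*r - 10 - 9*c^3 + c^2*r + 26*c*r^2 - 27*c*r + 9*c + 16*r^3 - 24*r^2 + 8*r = -9*c^3 + c^2 + 10*c + 16*r^3 + r^2*(26*c - 28) + r*(c^2 - 27*c + 10)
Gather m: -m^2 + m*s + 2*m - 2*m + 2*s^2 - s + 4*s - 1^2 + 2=-m^2 + m*s + 2*s^2 + 3*s + 1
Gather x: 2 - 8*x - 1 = 1 - 8*x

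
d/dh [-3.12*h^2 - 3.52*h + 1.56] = -6.24*h - 3.52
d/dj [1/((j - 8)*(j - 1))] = (9 - 2*j)/(j^4 - 18*j^3 + 97*j^2 - 144*j + 64)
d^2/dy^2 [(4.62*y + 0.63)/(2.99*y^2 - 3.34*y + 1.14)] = ((27.0942 - 82.8828*y)*(2.99*y^2 - 3.34*y + 1.14) + (4.62*y + 0.63)*(5.98*y - 3.34)*(11.96*y - 6.68))/(2.99*y^2 - 3.34*y + 1.14)^3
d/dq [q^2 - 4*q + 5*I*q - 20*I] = 2*q - 4 + 5*I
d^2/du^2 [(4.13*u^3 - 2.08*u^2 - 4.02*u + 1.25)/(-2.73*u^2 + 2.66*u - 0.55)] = (5.6843418860808e-14*u^5 + 44.0883379999999*u^3 - 38.38233*u^2 + 10.75137*u - 0.914330000000003)/(20.346417*u^6 - 59.474142*u^5 + 70.246449*u^4 - 42.785036*u^3 + 14.152215*u^2 - 2.41395*u + 0.166375)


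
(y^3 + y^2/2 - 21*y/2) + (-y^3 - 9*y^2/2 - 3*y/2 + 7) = -4*y^2 - 12*y + 7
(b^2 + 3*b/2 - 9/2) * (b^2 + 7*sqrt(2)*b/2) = b^4 + 3*b^3/2 + 7*sqrt(2)*b^3/2 - 9*b^2/2 + 21*sqrt(2)*b^2/4 - 63*sqrt(2)*b/4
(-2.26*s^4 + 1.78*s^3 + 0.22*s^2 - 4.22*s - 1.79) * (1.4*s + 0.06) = -3.164*s^5 + 2.3564*s^4 + 0.4148*s^3 - 5.8948*s^2 - 2.7592*s - 0.1074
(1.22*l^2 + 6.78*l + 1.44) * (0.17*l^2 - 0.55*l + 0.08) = 0.2074*l^4 + 0.4816*l^3 - 3.3866*l^2 - 0.2496*l + 0.1152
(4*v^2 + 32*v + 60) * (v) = 4*v^3 + 32*v^2 + 60*v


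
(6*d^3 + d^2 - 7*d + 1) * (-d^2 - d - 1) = -6*d^5 - 7*d^4 + 5*d^2 + 6*d - 1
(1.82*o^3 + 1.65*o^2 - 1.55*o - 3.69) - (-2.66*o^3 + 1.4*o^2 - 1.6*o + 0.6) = 4.48*o^3 + 0.25*o^2 + 0.05*o - 4.29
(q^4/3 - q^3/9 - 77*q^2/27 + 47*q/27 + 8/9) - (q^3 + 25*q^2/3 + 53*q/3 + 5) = q^4/3 - 10*q^3/9 - 302*q^2/27 - 430*q/27 - 37/9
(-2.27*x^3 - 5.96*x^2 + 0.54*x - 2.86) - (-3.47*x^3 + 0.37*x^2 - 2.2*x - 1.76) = 1.2*x^3 - 6.33*x^2 + 2.74*x - 1.1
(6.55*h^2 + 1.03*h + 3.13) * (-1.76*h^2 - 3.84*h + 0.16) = -11.528*h^4 - 26.9648*h^3 - 8.416*h^2 - 11.8544*h + 0.5008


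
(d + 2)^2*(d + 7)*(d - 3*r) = d^4 - 3*d^3*r + 11*d^3 - 33*d^2*r + 32*d^2 - 96*d*r + 28*d - 84*r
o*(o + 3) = o^2 + 3*o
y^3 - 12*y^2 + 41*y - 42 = (y - 7)*(y - 3)*(y - 2)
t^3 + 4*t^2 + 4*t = t*(t + 2)^2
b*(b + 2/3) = b^2 + 2*b/3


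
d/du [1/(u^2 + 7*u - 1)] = (-2*u - 7)/(u^2 + 7*u - 1)^2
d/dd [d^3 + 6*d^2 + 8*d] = 3*d^2 + 12*d + 8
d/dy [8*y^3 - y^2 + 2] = 2*y*(12*y - 1)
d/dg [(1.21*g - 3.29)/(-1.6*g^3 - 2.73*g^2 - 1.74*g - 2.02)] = (3.872*g^3 - 12.4887*g^2 - 17.9634*g - 8.1688)/(2.56*g^6 + 8.736*g^5 + 13.0209*g^4 + 15.9644*g^3 + 14.0568*g^2 + 7.0296*g + 4.0804)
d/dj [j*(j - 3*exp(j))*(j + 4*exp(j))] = j^2*exp(j) + 3*j^2 - 24*j*exp(2*j) + 2*j*exp(j) - 12*exp(2*j)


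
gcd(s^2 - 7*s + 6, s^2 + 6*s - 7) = s - 1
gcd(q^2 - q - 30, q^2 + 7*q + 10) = q + 5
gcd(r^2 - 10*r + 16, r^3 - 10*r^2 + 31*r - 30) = r - 2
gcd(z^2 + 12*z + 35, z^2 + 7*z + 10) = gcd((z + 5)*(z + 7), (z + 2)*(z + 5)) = z + 5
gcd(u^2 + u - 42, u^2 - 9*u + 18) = u - 6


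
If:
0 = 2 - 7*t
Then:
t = 2/7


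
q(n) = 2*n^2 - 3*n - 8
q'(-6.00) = -27.00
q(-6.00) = 82.00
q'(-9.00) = -39.00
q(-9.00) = 181.00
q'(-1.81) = -10.24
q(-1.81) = 3.98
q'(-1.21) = -7.84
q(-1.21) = -1.44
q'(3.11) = 9.44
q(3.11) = 2.01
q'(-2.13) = -11.52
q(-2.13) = 7.46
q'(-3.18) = -15.72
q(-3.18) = 21.76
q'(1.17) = 1.68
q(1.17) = -8.77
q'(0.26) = -1.96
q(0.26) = -8.64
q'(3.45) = 10.80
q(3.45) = 5.46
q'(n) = 4*n - 3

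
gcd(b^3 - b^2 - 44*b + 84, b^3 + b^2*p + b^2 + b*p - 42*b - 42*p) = b^2 + b - 42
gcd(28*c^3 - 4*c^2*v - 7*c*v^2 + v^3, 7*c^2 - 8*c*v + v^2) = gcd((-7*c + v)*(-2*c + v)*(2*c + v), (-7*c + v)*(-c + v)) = -7*c + v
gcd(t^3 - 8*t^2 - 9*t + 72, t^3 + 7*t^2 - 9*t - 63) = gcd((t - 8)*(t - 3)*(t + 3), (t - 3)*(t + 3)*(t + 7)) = t^2 - 9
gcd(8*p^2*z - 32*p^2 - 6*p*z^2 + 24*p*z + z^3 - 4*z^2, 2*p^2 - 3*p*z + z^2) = -2*p + z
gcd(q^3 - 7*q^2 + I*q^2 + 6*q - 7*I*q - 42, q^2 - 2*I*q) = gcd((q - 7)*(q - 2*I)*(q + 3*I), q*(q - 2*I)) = q - 2*I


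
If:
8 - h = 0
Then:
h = 8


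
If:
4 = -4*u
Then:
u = -1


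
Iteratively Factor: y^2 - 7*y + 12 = (y - 3)*(y - 4)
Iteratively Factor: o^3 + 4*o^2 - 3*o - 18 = (o + 3)*(o^2 + o - 6) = (o + 3)^2*(o - 2)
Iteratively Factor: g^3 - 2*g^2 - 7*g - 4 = (g - 4)*(g^2 + 2*g + 1) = (g - 4)*(g + 1)*(g + 1)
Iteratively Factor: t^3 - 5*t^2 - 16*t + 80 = (t - 5)*(t^2 - 16) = (t - 5)*(t + 4)*(t - 4)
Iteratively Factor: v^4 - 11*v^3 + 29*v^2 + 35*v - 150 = (v - 5)*(v^3 - 6*v^2 - v + 30) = (v - 5)*(v - 3)*(v^2 - 3*v - 10) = (v - 5)*(v - 3)*(v + 2)*(v - 5)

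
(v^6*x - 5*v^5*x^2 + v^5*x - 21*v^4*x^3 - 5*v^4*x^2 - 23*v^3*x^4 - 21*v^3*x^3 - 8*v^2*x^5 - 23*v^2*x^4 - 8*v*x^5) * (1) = v^6*x - 5*v^5*x^2 + v^5*x - 21*v^4*x^3 - 5*v^4*x^2 - 23*v^3*x^4 - 21*v^3*x^3 - 8*v^2*x^5 - 23*v^2*x^4 - 8*v*x^5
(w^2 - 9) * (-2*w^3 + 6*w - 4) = -2*w^5 + 24*w^3 - 4*w^2 - 54*w + 36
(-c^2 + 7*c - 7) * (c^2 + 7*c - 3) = -c^4 + 45*c^2 - 70*c + 21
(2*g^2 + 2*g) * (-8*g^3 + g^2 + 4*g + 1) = -16*g^5 - 14*g^4 + 10*g^3 + 10*g^2 + 2*g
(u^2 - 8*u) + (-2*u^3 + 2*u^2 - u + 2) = -2*u^3 + 3*u^2 - 9*u + 2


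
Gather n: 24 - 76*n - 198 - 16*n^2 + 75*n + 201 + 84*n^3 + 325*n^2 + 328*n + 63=84*n^3 + 309*n^2 + 327*n + 90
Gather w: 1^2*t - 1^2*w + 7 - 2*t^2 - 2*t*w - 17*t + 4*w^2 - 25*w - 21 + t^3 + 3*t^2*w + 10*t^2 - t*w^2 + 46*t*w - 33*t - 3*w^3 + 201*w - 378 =t^3 + 8*t^2 - 49*t - 3*w^3 + w^2*(4 - t) + w*(3*t^2 + 44*t + 175) - 392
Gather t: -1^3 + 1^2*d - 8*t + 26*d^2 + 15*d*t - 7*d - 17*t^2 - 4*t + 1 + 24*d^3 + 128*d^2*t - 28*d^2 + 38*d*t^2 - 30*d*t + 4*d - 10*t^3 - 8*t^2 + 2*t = 24*d^3 - 2*d^2 - 2*d - 10*t^3 + t^2*(38*d - 25) + t*(128*d^2 - 15*d - 10)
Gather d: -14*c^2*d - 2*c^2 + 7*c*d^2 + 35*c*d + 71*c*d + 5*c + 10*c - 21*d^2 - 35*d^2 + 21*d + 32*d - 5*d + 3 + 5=-2*c^2 + 15*c + d^2*(7*c - 56) + d*(-14*c^2 + 106*c + 48) + 8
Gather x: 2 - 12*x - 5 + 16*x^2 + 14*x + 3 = 16*x^2 + 2*x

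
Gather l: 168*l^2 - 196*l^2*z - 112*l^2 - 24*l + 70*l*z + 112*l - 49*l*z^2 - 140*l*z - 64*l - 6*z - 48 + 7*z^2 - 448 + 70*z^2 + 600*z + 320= l^2*(56 - 196*z) + l*(-49*z^2 - 70*z + 24) + 77*z^2 + 594*z - 176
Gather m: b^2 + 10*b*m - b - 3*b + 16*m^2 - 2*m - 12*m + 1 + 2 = b^2 - 4*b + 16*m^2 + m*(10*b - 14) + 3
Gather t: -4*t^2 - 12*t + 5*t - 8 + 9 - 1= -4*t^2 - 7*t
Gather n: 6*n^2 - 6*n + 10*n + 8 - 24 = 6*n^2 + 4*n - 16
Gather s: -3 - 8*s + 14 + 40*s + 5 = 32*s + 16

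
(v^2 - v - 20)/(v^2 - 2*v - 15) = (v + 4)/(v + 3)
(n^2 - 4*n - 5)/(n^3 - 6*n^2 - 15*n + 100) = (n + 1)/(n^2 - n - 20)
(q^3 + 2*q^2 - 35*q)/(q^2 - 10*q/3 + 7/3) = 3*q*(q^2 + 2*q - 35)/(3*q^2 - 10*q + 7)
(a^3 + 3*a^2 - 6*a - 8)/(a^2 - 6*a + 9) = (a^3 + 3*a^2 - 6*a - 8)/(a^2 - 6*a + 9)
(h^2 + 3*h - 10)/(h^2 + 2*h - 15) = (h - 2)/(h - 3)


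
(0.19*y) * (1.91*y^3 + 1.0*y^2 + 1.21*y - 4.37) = 0.3629*y^4 + 0.19*y^3 + 0.2299*y^2 - 0.8303*y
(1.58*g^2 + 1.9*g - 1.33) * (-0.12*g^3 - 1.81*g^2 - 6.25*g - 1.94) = -0.1896*g^5 - 3.0878*g^4 - 13.1544*g^3 - 12.5329*g^2 + 4.6265*g + 2.5802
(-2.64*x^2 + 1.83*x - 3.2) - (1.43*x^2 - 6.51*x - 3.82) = -4.07*x^2 + 8.34*x + 0.62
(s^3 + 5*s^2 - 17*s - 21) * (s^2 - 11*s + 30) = s^5 - 6*s^4 - 42*s^3 + 316*s^2 - 279*s - 630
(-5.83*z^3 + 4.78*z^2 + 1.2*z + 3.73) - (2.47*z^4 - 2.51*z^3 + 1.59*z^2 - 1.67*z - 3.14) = -2.47*z^4 - 3.32*z^3 + 3.19*z^2 + 2.87*z + 6.87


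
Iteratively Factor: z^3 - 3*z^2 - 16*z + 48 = (z - 3)*(z^2 - 16) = (z - 4)*(z - 3)*(z + 4)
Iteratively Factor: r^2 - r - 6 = (r + 2)*(r - 3)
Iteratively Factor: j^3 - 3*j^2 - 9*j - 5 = (j + 1)*(j^2 - 4*j - 5) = (j - 5)*(j + 1)*(j + 1)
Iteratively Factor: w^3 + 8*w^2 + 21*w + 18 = (w + 3)*(w^2 + 5*w + 6) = (w + 3)^2*(w + 2)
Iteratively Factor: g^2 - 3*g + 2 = (g - 2)*(g - 1)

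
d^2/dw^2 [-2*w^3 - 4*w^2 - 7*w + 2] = -12*w - 8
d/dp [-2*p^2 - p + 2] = -4*p - 1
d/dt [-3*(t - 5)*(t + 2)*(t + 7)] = -9*t^2 - 24*t + 93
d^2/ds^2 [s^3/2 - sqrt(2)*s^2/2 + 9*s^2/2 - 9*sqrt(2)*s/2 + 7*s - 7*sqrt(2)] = 3*s - sqrt(2) + 9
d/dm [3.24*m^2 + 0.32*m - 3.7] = 6.48*m + 0.32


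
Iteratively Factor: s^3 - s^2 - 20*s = (s - 5)*(s^2 + 4*s) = (s - 5)*(s + 4)*(s)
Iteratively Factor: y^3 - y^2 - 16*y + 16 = (y - 4)*(y^2 + 3*y - 4) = (y - 4)*(y + 4)*(y - 1)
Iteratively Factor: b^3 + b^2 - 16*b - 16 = (b + 4)*(b^2 - 3*b - 4) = (b + 1)*(b + 4)*(b - 4)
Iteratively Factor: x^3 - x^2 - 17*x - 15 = (x + 1)*(x^2 - 2*x - 15) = (x + 1)*(x + 3)*(x - 5)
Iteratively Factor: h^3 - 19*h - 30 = (h + 3)*(h^2 - 3*h - 10) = (h - 5)*(h + 3)*(h + 2)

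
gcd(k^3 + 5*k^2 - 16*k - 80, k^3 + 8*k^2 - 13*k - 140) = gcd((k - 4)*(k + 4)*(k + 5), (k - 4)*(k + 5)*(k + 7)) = k^2 + k - 20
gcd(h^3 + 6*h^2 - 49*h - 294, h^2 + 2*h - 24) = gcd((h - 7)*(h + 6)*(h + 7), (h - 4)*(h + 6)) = h + 6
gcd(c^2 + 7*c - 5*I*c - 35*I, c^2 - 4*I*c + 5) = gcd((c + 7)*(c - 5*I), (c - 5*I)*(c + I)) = c - 5*I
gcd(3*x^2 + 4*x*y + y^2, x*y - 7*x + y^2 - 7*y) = x + y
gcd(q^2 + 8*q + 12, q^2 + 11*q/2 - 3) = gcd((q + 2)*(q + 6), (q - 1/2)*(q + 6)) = q + 6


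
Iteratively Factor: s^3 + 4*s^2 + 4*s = (s + 2)*(s^2 + 2*s) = s*(s + 2)*(s + 2)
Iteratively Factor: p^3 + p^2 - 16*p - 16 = (p + 4)*(p^2 - 3*p - 4) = (p + 1)*(p + 4)*(p - 4)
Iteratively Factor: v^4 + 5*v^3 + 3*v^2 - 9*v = (v + 3)*(v^3 + 2*v^2 - 3*v) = (v - 1)*(v + 3)*(v^2 + 3*v) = v*(v - 1)*(v + 3)*(v + 3)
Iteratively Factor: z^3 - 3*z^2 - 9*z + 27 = (z + 3)*(z^2 - 6*z + 9) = (z - 3)*(z + 3)*(z - 3)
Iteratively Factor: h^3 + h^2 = (h + 1)*(h^2) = h*(h + 1)*(h)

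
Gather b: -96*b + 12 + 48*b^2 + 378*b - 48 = 48*b^2 + 282*b - 36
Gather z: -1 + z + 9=z + 8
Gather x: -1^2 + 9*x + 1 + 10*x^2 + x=10*x^2 + 10*x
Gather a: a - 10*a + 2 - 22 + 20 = -9*a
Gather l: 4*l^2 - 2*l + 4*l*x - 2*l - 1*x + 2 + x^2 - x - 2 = 4*l^2 + l*(4*x - 4) + x^2 - 2*x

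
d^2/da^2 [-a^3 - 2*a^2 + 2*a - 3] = -6*a - 4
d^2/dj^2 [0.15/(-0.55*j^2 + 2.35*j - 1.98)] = (0.09075*j^2 - 0.38775*j - 0.15*(1.1*j - 2.35)*(2.2*j - 4.7) + 0.3267)/(0.55*j^2 - 2.35*j + 1.98)^3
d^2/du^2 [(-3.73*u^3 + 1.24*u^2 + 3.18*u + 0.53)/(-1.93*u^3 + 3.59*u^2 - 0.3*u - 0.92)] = (42.4503500000001*u^6 - 84.0291120000001*u^5 + 33.3411360000001*u^4 + 33.9332439999999*u^3 + 6.53556600000002*u^2 - 35.003724*u - 3.94008)/(7.189057*u^9 - 40.117173*u^8 + 77.974509*u^7 - 48.459215*u^6 - 26.126034*u^5 + 37.797936*u^4 - 1.017384*u^3 - 8.867328*u^2 + 0.76176*u + 0.778688)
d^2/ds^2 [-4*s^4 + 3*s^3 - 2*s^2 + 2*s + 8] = -48*s^2 + 18*s - 4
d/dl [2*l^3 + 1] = 6*l^2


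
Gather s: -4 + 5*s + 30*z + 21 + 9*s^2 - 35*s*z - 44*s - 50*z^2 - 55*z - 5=9*s^2 + s*(-35*z - 39) - 50*z^2 - 25*z + 12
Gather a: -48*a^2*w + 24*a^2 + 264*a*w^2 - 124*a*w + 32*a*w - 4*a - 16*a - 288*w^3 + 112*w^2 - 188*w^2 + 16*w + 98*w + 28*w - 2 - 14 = a^2*(24 - 48*w) + a*(264*w^2 - 92*w - 20) - 288*w^3 - 76*w^2 + 142*w - 16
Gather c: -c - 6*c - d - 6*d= -7*c - 7*d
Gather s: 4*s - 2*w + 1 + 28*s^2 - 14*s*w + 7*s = 28*s^2 + s*(11 - 14*w) - 2*w + 1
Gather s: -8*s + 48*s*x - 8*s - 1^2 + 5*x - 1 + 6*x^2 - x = s*(48*x - 16) + 6*x^2 + 4*x - 2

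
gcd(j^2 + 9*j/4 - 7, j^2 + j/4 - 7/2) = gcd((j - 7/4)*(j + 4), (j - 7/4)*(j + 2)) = j - 7/4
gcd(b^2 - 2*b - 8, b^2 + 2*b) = b + 2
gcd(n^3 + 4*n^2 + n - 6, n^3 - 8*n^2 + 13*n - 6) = n - 1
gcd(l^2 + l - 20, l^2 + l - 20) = l^2 + l - 20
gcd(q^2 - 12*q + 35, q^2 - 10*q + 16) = 1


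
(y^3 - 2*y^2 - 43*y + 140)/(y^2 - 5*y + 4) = (y^2 + 2*y - 35)/(y - 1)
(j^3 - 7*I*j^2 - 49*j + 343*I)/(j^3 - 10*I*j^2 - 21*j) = (j^2 - 49)/(j*(j - 3*I))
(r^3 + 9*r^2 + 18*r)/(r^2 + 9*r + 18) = r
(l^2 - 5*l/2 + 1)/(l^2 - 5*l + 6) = (l - 1/2)/(l - 3)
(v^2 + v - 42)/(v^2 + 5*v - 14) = (v - 6)/(v - 2)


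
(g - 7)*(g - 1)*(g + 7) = g^3 - g^2 - 49*g + 49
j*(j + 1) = j^2 + j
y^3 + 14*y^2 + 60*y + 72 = (y + 2)*(y + 6)^2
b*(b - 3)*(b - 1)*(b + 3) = b^4 - b^3 - 9*b^2 + 9*b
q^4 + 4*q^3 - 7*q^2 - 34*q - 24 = (q - 3)*(q + 1)*(q + 2)*(q + 4)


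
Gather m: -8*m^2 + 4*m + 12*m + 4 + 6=-8*m^2 + 16*m + 10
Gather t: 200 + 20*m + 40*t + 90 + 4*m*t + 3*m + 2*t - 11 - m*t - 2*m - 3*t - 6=21*m + t*(3*m + 39) + 273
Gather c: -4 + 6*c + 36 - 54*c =32 - 48*c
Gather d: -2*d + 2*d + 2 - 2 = 0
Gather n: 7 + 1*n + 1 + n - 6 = 2*n + 2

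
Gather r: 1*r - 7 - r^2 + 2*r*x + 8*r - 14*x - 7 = -r^2 + r*(2*x + 9) - 14*x - 14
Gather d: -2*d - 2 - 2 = -2*d - 4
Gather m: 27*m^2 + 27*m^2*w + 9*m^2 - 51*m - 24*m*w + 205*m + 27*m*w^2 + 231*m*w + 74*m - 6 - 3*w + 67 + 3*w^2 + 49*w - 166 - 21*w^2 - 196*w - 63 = m^2*(27*w + 36) + m*(27*w^2 + 207*w + 228) - 18*w^2 - 150*w - 168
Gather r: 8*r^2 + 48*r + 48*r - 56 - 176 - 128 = 8*r^2 + 96*r - 360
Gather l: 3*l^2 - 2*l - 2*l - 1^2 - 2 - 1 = 3*l^2 - 4*l - 4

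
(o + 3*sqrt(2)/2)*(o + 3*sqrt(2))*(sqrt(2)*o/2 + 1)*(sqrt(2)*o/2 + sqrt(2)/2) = o^4/2 + o^3/2 + 11*sqrt(2)*o^3/4 + 11*sqrt(2)*o^2/4 + 9*o^2 + 9*sqrt(2)*o/2 + 9*o + 9*sqrt(2)/2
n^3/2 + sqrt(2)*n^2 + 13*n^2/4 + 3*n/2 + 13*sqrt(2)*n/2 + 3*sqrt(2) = (n/2 + sqrt(2))*(n + 1/2)*(n + 6)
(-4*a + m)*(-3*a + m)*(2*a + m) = 24*a^3 - 2*a^2*m - 5*a*m^2 + m^3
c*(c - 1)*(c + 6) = c^3 + 5*c^2 - 6*c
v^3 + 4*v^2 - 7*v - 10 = (v - 2)*(v + 1)*(v + 5)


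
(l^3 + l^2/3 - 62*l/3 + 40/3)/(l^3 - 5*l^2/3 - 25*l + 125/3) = (3*l^2 - 14*l + 8)/(3*l^2 - 20*l + 25)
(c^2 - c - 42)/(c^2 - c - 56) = (-c^2 + c + 42)/(-c^2 + c + 56)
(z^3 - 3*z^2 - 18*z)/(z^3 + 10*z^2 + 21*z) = (z - 6)/(z + 7)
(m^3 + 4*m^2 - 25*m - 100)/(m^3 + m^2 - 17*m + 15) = (m^2 - m - 20)/(m^2 - 4*m + 3)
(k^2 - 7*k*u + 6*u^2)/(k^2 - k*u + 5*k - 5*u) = (k - 6*u)/(k + 5)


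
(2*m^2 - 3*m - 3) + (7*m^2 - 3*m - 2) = 9*m^2 - 6*m - 5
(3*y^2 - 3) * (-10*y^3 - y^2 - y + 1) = -30*y^5 - 3*y^4 + 27*y^3 + 6*y^2 + 3*y - 3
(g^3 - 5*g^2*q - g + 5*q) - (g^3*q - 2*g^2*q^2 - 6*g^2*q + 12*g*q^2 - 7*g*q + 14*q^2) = -g^3*q + g^3 + 2*g^2*q^2 + g^2*q - 12*g*q^2 + 7*g*q - g - 14*q^2 + 5*q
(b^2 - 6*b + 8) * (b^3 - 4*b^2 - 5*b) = b^5 - 10*b^4 + 27*b^3 - 2*b^2 - 40*b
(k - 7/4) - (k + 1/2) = -9/4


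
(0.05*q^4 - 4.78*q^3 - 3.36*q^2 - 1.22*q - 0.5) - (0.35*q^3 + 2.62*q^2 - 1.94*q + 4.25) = 0.05*q^4 - 5.13*q^3 - 5.98*q^2 + 0.72*q - 4.75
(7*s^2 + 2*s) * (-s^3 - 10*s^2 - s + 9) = -7*s^5 - 72*s^4 - 27*s^3 + 61*s^2 + 18*s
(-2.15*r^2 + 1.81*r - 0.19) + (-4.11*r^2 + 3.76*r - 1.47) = -6.26*r^2 + 5.57*r - 1.66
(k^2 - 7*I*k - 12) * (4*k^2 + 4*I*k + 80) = 4*k^4 - 24*I*k^3 + 60*k^2 - 608*I*k - 960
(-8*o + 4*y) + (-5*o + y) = -13*o + 5*y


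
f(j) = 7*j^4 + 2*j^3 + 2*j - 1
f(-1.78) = 54.43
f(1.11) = 14.58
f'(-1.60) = -97.33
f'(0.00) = 2.00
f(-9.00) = 44450.00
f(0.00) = -1.00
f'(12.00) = 49250.00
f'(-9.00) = -19924.00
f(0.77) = 3.91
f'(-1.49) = -77.30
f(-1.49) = 23.91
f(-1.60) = 33.48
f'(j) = 28*j^3 + 6*j^2 + 2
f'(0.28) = 3.09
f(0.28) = -0.35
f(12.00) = 148631.00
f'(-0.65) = -3.15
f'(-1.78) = -136.90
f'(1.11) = 47.69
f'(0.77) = 18.34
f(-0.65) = -1.60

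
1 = 1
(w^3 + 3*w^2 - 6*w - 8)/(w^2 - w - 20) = (w^2 - w - 2)/(w - 5)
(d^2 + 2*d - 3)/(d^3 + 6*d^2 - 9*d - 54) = (d - 1)/(d^2 + 3*d - 18)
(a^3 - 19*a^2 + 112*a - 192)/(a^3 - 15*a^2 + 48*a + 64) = (a - 3)/(a + 1)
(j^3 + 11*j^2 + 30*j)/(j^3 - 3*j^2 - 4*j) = (j^2 + 11*j + 30)/(j^2 - 3*j - 4)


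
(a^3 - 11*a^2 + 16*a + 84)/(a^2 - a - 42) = (a^2 - 4*a - 12)/(a + 6)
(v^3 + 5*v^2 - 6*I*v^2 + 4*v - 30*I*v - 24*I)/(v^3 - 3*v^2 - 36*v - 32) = (v - 6*I)/(v - 8)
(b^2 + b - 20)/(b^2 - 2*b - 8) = (b + 5)/(b + 2)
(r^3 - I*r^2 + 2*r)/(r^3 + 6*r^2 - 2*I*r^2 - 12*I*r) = (r + I)/(r + 6)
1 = 1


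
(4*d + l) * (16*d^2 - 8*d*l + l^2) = 64*d^3 - 16*d^2*l - 4*d*l^2 + l^3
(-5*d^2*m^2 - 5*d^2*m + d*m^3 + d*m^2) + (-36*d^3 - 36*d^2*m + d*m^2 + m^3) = -36*d^3 - 5*d^2*m^2 - 41*d^2*m + d*m^3 + 2*d*m^2 + m^3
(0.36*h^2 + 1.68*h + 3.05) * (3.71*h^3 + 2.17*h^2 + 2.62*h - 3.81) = 1.3356*h^5 + 7.014*h^4 + 15.9043*h^3 + 9.6485*h^2 + 1.5902*h - 11.6205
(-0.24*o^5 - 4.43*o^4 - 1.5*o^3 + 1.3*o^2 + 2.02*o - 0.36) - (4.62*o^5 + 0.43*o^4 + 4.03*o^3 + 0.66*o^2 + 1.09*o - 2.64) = -4.86*o^5 - 4.86*o^4 - 5.53*o^3 + 0.64*o^2 + 0.93*o + 2.28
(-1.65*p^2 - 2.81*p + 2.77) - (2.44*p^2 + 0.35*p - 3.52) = -4.09*p^2 - 3.16*p + 6.29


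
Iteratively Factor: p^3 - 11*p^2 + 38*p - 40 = (p - 5)*(p^2 - 6*p + 8) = (p - 5)*(p - 2)*(p - 4)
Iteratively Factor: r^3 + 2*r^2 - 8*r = (r - 2)*(r^2 + 4*r) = (r - 2)*(r + 4)*(r)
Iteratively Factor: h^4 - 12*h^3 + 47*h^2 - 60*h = (h - 4)*(h^3 - 8*h^2 + 15*h) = (h - 5)*(h - 4)*(h^2 - 3*h) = (h - 5)*(h - 4)*(h - 3)*(h)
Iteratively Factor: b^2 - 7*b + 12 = (b - 4)*(b - 3)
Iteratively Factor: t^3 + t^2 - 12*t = (t + 4)*(t^2 - 3*t) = t*(t + 4)*(t - 3)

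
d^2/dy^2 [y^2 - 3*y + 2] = 2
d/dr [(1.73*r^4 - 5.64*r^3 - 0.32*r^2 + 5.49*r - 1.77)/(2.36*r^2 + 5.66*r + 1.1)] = (8.1656*r^5 + 16.065*r^4 - 56.2328*r^3 - 33.3796*r^2 + 7.6504*r + 16.0572)/(5.5696*r^4 + 26.7152*r^3 + 37.2276*r^2 + 12.452*r + 1.21)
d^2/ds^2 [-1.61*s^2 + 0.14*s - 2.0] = -3.22000000000000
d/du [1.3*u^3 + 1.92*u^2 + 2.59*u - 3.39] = 3.9*u^2 + 3.84*u + 2.59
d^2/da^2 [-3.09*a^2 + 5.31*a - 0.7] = -6.18000000000000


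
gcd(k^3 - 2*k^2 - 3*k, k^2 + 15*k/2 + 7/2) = 1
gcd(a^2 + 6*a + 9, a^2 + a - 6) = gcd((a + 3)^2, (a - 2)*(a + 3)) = a + 3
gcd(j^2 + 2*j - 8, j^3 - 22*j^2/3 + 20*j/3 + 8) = j - 2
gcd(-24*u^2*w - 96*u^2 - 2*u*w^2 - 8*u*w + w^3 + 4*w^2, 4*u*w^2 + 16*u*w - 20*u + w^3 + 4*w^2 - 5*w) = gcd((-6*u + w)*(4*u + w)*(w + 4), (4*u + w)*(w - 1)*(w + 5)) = 4*u + w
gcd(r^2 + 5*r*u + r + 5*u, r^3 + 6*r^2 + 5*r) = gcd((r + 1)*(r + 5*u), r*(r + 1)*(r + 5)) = r + 1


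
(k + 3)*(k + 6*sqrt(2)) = k^2 + 3*k + 6*sqrt(2)*k + 18*sqrt(2)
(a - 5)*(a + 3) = a^2 - 2*a - 15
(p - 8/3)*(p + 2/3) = p^2 - 2*p - 16/9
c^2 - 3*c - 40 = (c - 8)*(c + 5)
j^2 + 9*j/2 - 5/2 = (j - 1/2)*(j + 5)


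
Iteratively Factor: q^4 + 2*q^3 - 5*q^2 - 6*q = (q)*(q^3 + 2*q^2 - 5*q - 6) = q*(q + 1)*(q^2 + q - 6) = q*(q - 2)*(q + 1)*(q + 3)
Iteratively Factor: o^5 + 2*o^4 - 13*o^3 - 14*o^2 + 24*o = (o)*(o^4 + 2*o^3 - 13*o^2 - 14*o + 24) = o*(o - 1)*(o^3 + 3*o^2 - 10*o - 24) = o*(o - 1)*(o + 4)*(o^2 - o - 6) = o*(o - 3)*(o - 1)*(o + 4)*(o + 2)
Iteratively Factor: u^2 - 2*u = (u - 2)*(u)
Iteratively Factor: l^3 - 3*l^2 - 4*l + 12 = (l - 3)*(l^2 - 4) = (l - 3)*(l - 2)*(l + 2)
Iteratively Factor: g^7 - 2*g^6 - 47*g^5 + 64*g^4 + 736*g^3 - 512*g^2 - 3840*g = (g - 5)*(g^6 + 3*g^5 - 32*g^4 - 96*g^3 + 256*g^2 + 768*g) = (g - 5)*(g - 4)*(g^5 + 7*g^4 - 4*g^3 - 112*g^2 - 192*g) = (g - 5)*(g - 4)^2*(g^4 + 11*g^3 + 40*g^2 + 48*g) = (g - 5)*(g - 4)^2*(g + 3)*(g^3 + 8*g^2 + 16*g) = (g - 5)*(g - 4)^2*(g + 3)*(g + 4)*(g^2 + 4*g) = (g - 5)*(g - 4)^2*(g + 3)*(g + 4)^2*(g)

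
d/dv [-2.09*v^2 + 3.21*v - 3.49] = 3.21 - 4.18*v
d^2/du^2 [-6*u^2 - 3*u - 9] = -12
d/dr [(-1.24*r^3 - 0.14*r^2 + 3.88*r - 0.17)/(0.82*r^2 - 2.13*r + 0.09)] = (-1.0168*r^4 + 5.2824*r^3 - 3.2182*r^2 + 0.2536*r - 0.0129000000000001)/(0.6724*r^4 - 3.4932*r^3 + 4.6845*r^2 - 0.3834*r + 0.0081)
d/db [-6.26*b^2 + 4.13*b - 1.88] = 4.13 - 12.52*b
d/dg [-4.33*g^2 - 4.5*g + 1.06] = -8.66*g - 4.5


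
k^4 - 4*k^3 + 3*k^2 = k^2*(k - 3)*(k - 1)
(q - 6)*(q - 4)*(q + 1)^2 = q^4 - 8*q^3 + 5*q^2 + 38*q + 24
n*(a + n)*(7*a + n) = 7*a^2*n + 8*a*n^2 + n^3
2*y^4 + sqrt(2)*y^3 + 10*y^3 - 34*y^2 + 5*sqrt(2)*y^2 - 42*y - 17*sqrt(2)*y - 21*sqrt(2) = (y - 3)*(y + 7)*(sqrt(2)*y + 1)*(sqrt(2)*y + sqrt(2))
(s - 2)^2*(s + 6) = s^3 + 2*s^2 - 20*s + 24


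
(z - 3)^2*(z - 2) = z^3 - 8*z^2 + 21*z - 18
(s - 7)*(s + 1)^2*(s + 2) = s^4 - 3*s^3 - 23*s^2 - 33*s - 14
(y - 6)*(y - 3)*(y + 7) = y^3 - 2*y^2 - 45*y + 126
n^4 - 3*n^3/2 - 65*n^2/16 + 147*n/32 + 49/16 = (n - 2)*(n - 7/4)*(n + 1/2)*(n + 7/4)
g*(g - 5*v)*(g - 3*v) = g^3 - 8*g^2*v + 15*g*v^2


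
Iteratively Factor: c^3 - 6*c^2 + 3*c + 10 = (c - 2)*(c^2 - 4*c - 5) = (c - 5)*(c - 2)*(c + 1)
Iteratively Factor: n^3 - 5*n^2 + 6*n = (n - 2)*(n^2 - 3*n) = n*(n - 2)*(n - 3)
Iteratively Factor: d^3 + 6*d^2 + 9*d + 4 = (d + 1)*(d^2 + 5*d + 4) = (d + 1)^2*(d + 4)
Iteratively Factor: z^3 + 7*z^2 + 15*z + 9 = (z + 3)*(z^2 + 4*z + 3) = (z + 1)*(z + 3)*(z + 3)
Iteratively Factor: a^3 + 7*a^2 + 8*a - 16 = (a + 4)*(a^2 + 3*a - 4) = (a + 4)^2*(a - 1)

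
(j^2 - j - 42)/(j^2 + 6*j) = (j - 7)/j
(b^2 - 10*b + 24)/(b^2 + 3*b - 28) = (b - 6)/(b + 7)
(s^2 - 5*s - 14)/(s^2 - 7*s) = (s + 2)/s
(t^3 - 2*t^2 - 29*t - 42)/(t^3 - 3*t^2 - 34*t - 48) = (t - 7)/(t - 8)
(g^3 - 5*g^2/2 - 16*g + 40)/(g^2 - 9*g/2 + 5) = (g^2 - 16)/(g - 2)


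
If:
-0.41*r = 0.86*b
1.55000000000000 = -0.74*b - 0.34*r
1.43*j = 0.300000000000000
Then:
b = -57.77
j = 0.21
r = 121.18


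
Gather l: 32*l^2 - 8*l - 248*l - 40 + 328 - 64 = 32*l^2 - 256*l + 224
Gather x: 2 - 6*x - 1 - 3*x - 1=-9*x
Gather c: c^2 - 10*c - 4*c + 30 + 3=c^2 - 14*c + 33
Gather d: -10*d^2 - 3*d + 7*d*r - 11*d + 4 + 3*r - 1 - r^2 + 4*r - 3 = -10*d^2 + d*(7*r - 14) - r^2 + 7*r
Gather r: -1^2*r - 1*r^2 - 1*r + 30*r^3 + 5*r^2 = 30*r^3 + 4*r^2 - 2*r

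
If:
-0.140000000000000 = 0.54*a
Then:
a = -0.26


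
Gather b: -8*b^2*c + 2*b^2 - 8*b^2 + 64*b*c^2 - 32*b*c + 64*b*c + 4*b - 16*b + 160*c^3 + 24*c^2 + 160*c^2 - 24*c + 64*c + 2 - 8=b^2*(-8*c - 6) + b*(64*c^2 + 32*c - 12) + 160*c^3 + 184*c^2 + 40*c - 6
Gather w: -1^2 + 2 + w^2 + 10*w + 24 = w^2 + 10*w + 25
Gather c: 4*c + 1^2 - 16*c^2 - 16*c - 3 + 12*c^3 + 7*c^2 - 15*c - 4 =12*c^3 - 9*c^2 - 27*c - 6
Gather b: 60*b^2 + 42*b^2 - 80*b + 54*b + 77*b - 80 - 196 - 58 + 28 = 102*b^2 + 51*b - 306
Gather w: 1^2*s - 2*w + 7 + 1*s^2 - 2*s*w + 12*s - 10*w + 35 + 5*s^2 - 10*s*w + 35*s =6*s^2 + 48*s + w*(-12*s - 12) + 42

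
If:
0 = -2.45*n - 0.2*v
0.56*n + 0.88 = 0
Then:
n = -1.57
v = 19.25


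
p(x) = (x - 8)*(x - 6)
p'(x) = 2*x - 14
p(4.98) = 3.08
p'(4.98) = -4.04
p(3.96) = 8.24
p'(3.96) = -6.08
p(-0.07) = 48.98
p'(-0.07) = -14.14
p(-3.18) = 102.63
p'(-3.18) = -20.36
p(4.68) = 4.38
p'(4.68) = -4.64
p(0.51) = 41.12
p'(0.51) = -12.98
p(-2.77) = 94.45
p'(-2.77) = -19.54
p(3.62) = 10.42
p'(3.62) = -6.76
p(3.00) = 15.00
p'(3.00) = -8.00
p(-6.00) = 168.00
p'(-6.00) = -26.00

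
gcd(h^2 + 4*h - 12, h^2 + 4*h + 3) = 1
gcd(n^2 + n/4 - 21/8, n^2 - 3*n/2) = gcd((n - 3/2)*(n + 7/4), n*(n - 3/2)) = n - 3/2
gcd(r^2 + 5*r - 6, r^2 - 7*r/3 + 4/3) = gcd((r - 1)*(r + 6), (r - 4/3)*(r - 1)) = r - 1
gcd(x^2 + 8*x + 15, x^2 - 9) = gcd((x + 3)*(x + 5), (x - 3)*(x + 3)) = x + 3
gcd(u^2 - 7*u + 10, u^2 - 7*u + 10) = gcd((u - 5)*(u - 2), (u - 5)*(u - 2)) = u^2 - 7*u + 10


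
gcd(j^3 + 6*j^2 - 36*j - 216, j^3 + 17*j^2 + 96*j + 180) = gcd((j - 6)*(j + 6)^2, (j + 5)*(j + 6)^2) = j^2 + 12*j + 36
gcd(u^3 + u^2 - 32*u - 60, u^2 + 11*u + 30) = u + 5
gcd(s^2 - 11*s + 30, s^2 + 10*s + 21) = 1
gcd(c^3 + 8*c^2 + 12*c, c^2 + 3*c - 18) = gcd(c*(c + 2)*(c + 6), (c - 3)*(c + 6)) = c + 6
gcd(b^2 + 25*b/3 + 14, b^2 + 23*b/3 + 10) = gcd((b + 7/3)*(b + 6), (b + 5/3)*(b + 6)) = b + 6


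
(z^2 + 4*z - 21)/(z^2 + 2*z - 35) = (z - 3)/(z - 5)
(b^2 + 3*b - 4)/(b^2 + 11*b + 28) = (b - 1)/(b + 7)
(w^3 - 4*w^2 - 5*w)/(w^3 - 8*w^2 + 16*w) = (w^2 - 4*w - 5)/(w^2 - 8*w + 16)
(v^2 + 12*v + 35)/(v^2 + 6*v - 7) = (v + 5)/(v - 1)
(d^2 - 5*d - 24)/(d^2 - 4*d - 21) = (d - 8)/(d - 7)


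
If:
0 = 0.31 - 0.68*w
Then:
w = 0.46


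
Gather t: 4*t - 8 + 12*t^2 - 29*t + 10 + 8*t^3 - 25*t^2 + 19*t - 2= 8*t^3 - 13*t^2 - 6*t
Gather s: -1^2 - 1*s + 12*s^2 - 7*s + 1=12*s^2 - 8*s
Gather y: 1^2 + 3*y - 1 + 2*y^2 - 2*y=2*y^2 + y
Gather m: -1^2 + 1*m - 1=m - 2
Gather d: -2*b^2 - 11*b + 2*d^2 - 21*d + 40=-2*b^2 - 11*b + 2*d^2 - 21*d + 40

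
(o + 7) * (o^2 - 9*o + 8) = o^3 - 2*o^2 - 55*o + 56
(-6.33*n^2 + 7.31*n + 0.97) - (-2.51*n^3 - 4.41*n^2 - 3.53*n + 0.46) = 2.51*n^3 - 1.92*n^2 + 10.84*n + 0.51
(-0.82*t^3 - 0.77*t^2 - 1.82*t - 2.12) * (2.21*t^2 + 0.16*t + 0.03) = -1.8122*t^5 - 1.8329*t^4 - 4.17*t^3 - 4.9995*t^2 - 0.3938*t - 0.0636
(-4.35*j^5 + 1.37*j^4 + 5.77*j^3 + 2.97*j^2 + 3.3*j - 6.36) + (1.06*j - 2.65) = -4.35*j^5 + 1.37*j^4 + 5.77*j^3 + 2.97*j^2 + 4.36*j - 9.01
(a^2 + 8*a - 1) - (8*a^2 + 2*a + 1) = -7*a^2 + 6*a - 2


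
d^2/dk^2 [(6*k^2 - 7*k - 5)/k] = -10/k^3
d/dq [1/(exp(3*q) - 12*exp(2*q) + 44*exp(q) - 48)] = (-3*exp(2*q) + 24*exp(q) - 44)*exp(q)/(exp(3*q) - 12*exp(2*q) + 44*exp(q) - 48)^2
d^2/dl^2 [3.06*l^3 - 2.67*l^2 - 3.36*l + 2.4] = 18.36*l - 5.34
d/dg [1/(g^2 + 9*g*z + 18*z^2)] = (-2*g - 9*z)/(g^2 + 9*g*z + 18*z^2)^2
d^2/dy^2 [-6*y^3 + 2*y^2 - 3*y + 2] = 4 - 36*y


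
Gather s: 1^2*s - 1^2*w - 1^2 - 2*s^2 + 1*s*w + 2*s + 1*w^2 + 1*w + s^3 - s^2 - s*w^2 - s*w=s^3 - 3*s^2 + s*(3 - w^2) + w^2 - 1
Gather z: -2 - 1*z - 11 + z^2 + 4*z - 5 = z^2 + 3*z - 18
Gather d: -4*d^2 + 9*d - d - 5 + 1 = -4*d^2 + 8*d - 4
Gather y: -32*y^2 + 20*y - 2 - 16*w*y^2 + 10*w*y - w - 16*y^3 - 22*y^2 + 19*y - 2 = -w - 16*y^3 + y^2*(-16*w - 54) + y*(10*w + 39) - 4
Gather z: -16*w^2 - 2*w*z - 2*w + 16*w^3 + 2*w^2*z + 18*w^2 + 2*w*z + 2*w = 16*w^3 + 2*w^2*z + 2*w^2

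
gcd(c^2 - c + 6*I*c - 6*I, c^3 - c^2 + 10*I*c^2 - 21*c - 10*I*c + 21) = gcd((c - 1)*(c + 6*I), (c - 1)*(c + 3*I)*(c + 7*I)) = c - 1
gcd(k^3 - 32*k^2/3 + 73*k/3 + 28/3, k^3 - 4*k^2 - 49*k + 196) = k^2 - 11*k + 28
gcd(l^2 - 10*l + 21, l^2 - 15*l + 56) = l - 7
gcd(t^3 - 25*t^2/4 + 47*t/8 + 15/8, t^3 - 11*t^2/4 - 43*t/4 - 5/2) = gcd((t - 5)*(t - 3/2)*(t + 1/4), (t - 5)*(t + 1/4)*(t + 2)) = t^2 - 19*t/4 - 5/4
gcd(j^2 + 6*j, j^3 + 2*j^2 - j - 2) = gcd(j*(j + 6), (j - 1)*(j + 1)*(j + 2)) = 1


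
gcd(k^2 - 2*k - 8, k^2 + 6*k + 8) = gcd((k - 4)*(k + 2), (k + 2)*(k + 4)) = k + 2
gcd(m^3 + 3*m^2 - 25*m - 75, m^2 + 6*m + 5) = m + 5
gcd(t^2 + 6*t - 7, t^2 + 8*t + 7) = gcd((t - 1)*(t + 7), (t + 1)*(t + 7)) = t + 7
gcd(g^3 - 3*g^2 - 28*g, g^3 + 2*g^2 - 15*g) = g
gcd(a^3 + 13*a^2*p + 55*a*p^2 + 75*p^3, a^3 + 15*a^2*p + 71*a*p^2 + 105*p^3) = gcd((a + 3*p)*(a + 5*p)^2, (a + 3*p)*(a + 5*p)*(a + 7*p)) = a^2 + 8*a*p + 15*p^2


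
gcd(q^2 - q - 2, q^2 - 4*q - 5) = q + 1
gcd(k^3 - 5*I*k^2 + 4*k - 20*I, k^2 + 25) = k - 5*I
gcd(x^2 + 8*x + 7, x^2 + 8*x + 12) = 1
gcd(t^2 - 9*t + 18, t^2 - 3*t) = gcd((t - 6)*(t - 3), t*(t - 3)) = t - 3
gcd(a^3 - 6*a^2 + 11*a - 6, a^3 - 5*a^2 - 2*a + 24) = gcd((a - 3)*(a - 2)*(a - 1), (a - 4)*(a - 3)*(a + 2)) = a - 3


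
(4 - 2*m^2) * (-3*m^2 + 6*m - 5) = 6*m^4 - 12*m^3 - 2*m^2 + 24*m - 20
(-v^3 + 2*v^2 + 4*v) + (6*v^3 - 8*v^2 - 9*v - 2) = 5*v^3 - 6*v^2 - 5*v - 2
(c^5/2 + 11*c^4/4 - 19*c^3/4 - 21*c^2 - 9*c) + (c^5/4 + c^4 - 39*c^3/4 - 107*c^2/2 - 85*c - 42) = 3*c^5/4 + 15*c^4/4 - 29*c^3/2 - 149*c^2/2 - 94*c - 42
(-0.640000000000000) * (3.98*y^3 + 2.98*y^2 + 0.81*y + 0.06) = -2.5472*y^3 - 1.9072*y^2 - 0.5184*y - 0.0384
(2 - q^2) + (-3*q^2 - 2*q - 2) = -4*q^2 - 2*q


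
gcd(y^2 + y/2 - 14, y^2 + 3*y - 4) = y + 4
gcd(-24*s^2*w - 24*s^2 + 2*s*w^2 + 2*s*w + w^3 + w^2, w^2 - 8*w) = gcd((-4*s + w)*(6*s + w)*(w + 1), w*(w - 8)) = 1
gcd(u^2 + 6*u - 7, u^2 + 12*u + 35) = u + 7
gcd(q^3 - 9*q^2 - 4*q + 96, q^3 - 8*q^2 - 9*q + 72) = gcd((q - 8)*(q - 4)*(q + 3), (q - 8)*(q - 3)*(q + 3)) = q^2 - 5*q - 24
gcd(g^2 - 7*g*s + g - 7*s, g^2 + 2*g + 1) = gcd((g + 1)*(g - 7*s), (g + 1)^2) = g + 1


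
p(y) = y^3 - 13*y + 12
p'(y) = 3*y^2 - 13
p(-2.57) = 28.44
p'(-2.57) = 6.81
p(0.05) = 11.35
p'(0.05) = -12.99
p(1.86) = -5.75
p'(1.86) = -2.62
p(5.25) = 88.45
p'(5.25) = 69.69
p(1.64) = -4.91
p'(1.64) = -4.93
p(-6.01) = -126.95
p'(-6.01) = 95.36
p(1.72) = -5.27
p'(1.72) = -4.12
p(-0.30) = 15.87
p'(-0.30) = -12.73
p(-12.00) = -1560.00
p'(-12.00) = 419.00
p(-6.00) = -126.00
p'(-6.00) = 95.00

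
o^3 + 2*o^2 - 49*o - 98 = (o - 7)*(o + 2)*(o + 7)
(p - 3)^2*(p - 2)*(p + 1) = p^4 - 7*p^3 + 13*p^2 + 3*p - 18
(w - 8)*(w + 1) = w^2 - 7*w - 8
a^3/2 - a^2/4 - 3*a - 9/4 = (a/2 + 1/2)*(a - 3)*(a + 3/2)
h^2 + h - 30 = (h - 5)*(h + 6)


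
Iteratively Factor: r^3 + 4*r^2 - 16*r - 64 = (r - 4)*(r^2 + 8*r + 16) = (r - 4)*(r + 4)*(r + 4)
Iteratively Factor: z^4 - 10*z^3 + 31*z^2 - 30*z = (z - 5)*(z^3 - 5*z^2 + 6*z) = (z - 5)*(z - 3)*(z^2 - 2*z) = z*(z - 5)*(z - 3)*(z - 2)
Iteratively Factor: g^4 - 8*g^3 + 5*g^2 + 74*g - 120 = (g - 5)*(g^3 - 3*g^2 - 10*g + 24) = (g - 5)*(g + 3)*(g^2 - 6*g + 8) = (g - 5)*(g - 2)*(g + 3)*(g - 4)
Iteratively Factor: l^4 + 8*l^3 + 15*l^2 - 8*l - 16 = (l - 1)*(l^3 + 9*l^2 + 24*l + 16) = (l - 1)*(l + 4)*(l^2 + 5*l + 4) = (l - 1)*(l + 4)^2*(l + 1)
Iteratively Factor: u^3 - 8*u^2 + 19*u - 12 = (u - 1)*(u^2 - 7*u + 12) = (u - 3)*(u - 1)*(u - 4)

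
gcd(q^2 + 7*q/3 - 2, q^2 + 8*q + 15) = q + 3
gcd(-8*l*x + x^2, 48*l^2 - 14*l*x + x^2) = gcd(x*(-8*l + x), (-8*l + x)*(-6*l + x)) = -8*l + x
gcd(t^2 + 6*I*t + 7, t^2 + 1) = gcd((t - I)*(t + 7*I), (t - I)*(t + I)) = t - I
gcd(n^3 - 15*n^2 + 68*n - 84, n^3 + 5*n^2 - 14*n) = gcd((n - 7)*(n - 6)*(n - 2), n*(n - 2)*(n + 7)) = n - 2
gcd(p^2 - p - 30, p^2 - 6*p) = p - 6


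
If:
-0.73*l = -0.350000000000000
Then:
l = 0.48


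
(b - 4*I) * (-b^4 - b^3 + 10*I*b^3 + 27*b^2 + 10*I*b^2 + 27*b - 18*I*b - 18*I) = -b^5 - b^4 + 14*I*b^4 + 67*b^3 + 14*I*b^3 + 67*b^2 - 126*I*b^2 - 72*b - 126*I*b - 72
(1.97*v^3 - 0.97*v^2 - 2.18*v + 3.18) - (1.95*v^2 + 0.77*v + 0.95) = 1.97*v^3 - 2.92*v^2 - 2.95*v + 2.23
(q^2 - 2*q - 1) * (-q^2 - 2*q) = -q^4 + 5*q^2 + 2*q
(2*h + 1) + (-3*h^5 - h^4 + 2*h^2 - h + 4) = -3*h^5 - h^4 + 2*h^2 + h + 5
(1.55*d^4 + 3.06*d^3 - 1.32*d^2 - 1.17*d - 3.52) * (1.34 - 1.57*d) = -2.4335*d^5 - 2.7272*d^4 + 6.1728*d^3 + 0.0680999999999998*d^2 + 3.9586*d - 4.7168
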